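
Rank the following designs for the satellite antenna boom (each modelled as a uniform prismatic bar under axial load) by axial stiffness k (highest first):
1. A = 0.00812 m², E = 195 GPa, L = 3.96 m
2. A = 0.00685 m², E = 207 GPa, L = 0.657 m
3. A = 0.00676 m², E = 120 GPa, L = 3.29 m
Model: a uniform prismatic bar under axial load, so k = (A·E) / L (SI units).
  Case 1: k = (0.00812 × (1.95 × 10¹¹)) / 3.96 = 3.998 × 10⁸ N/m = 399.8 MN/m
  Case 2: k = (0.00685 × (2.07 × 10¹¹)) / 0.657 = 2.158 × 10⁹ N/m = 2158 MN/m
  Case 3: k = (0.00676 × (1.2 × 10¹¹)) / 3.29 = 2.466 × 10⁸ N/m = 246.6 MN/m
Ordering: 2158 MN/m (case 2) > 399.8 MN/m (case 1) > 246.6 MN/m (case 3)
Final answer: 2, 1, 3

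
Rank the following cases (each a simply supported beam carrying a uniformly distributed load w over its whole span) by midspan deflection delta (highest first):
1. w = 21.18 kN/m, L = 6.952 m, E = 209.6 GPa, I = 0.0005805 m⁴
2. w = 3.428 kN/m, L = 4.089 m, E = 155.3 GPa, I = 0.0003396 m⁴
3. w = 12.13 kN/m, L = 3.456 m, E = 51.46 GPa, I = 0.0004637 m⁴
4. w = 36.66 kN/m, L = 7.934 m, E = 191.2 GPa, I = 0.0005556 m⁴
Model: a simply supported beam carrying a uniformly distributed load w over its whole span, so delta = (5·w·L^4) / (384·E·I) (SI units).
  Case 1: delta = (5 × 21180 × 6.952^4) / (384 × (2.096 × 10¹¹) × 0.0005805) = 0.005294 m = 5.294 mm
  Case 2: delta = (5 × 3428 × 4.089^4) / (384 × (1.553 × 10¹¹) × 0.0003396) = 0.0002366 m = 0.2366 mm
  Case 3: delta = (5 × 12130 × 3.456^4) / (384 × (5.146 × 10¹⁰) × 0.0004637) = 0.0009443 m = 0.9443 mm
  Case 4: delta = (5 × 36660 × 7.934^4) / (384 × (1.912 × 10¹¹) × 0.0005556) = 0.01781 m = 17.81 mm
Ordering: 17.81 mm (case 4) > 5.294 mm (case 1) > 0.9443 mm (case 3) > 0.2366 mm (case 2)
Final answer: 4, 1, 3, 2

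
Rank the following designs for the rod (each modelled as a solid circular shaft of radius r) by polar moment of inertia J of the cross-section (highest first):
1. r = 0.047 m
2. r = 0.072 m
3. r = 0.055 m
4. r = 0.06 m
Model: a solid circular shaft of radius r, so J = (π·r^4) / 2 (SI units).
  Case 1: J = (π × 0.047^4) / 2 = 7.665 × 10⁻⁶ m⁴
  Case 2: J = (π × 0.072^4) / 2 = 4.221 × 10⁻⁵ m⁴
  Case 3: J = (π × 0.055^4) / 2 = 1.437 × 10⁻⁵ m⁴
  Case 4: J = (π × 0.06^4) / 2 = 2.036 × 10⁻⁵ m⁴
Ordering: 4.221 × 10⁻⁵ m⁴ (case 2) > 2.036 × 10⁻⁵ m⁴ (case 4) > 1.437 × 10⁻⁵ m⁴ (case 3) > 7.665 × 10⁻⁶ m⁴ (case 1)
Final answer: 2, 4, 3, 1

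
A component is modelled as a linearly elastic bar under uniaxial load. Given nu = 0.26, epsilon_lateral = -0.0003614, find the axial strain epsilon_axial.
Model: a linearly elastic bar under uniaxial load, so epsilon_lateral = -nu·epsilon_axial.
Solve for epsilon_axial: epsilon_axial = -epsilon_lateral / nu.
Substitute:
  epsilon_axial = -(-0.0003614) / 0.26
  epsilon_axial = 0.00139
Final answer: epsilon_axial = 0.00139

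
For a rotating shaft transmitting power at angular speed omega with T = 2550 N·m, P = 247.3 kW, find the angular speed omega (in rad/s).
Model: a rotating shaft transmitting power at angular speed omega, so P = T·omega.
Solve for omega: omega = P / T.
Convert to SI units:
  P = 247.3 kW = 247300 W
Substitute:
  omega = 247300 / 2550
  omega = 96.98 rad/s
Final answer: omega = 96.98 rad/s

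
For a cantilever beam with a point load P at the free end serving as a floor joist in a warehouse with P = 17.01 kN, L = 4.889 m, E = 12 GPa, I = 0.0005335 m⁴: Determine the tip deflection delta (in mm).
Model: a cantilever beam with a point load P at the free end, so delta = (P·L^3) / (3·E·I).
Convert to SI units:
  P = 17.01 kN = 17010 N
  E = 12 GPa = 1.2 × 10¹⁰ Pa
Substitute:
  delta = (17010 × 4.889^3) / (3 × (1.2 × 10¹⁰) × 0.0005335)
  delta = 0.1035 m
Convert: delta = 0.1035 m = 103.5 mm
Final answer: delta = 103.5 mm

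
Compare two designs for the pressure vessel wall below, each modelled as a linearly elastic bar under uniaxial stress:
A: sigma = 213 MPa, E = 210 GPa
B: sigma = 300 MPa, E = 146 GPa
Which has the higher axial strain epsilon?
Model: a linearly elastic bar under uniaxial stress, so epsilon = sigma / E (SI units).
  A: epsilon = (2.13 × 10⁸) / (2.1 × 10¹¹) = 0.001014
  B: epsilon = (3 × 10⁸) / (1.46 × 10¹¹) = 0.002055
0.002055 > 0.001014, so B is larger.
Final answer: B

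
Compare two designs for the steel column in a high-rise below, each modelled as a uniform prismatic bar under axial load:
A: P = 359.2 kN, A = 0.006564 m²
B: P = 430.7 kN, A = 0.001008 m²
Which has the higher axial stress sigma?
Model: a uniform prismatic bar under axial load, so sigma = P / A (SI units).
  A: sigma = 359200 / 0.006564 = 5.472 × 10⁷ Pa = 54.72 MPa
  B: sigma = 430700 / 0.001008 = 4.273 × 10⁸ Pa = 427.3 MPa
427.3 MPa > 54.72 MPa, so B is larger.
Final answer: B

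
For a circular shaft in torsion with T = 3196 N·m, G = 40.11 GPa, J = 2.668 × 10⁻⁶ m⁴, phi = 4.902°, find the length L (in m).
Model: a circular shaft in torsion, so phi = (T·L) / (G·J).
Solve for L: L = (phi·G·J) / T.
Convert to SI units:
  G = 40.11 GPa = 4.011 × 10¹⁰ Pa
  phi = 4.902° = 0.08556 rad
Substitute:
  L = (0.08556 × (4.011 × 10¹⁰) × (2.668 × 10⁻⁶)) / 3196
  L = 2.865 m
Final answer: L = 2.865 m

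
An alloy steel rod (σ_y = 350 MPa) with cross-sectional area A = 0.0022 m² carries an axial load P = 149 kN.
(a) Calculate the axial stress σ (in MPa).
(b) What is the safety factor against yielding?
(a) Axial stress σ = P/A. Convert P = 149 kN = 149000 N.
  σ = 149000 / 0.0022 = 6.773 × 10⁷ Pa = 67.73 MPa
(b) Safety factor SF = σ_y/σ = 350 / 67.73 = 5.168
Final answer: (a) σ = 67.73 MPa, (b) SF = 5.168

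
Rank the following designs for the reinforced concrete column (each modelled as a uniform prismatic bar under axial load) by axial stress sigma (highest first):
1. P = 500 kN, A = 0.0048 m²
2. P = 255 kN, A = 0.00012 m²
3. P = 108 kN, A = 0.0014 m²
Model: a uniform prismatic bar under axial load, so sigma = P / A (SI units).
  Case 1: sigma = 500000 / 0.0048 = 1.042 × 10⁸ Pa = 104.2 MPa
  Case 2: sigma = 255000 / 0.00012 = 2.125 × 10⁹ Pa = 2125 MPa
  Case 3: sigma = 108000 / 0.0014 = 7.714 × 10⁷ Pa = 77.14 MPa
Ordering: 2125 MPa (case 2) > 104.2 MPa (case 1) > 77.14 MPa (case 3)
Final answer: 2, 1, 3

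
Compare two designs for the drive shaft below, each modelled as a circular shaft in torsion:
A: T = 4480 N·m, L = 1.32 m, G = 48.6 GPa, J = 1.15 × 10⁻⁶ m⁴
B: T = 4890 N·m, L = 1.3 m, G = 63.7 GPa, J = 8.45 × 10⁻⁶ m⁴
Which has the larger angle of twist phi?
Model: a circular shaft in torsion, so phi = (T·L) / (G·J) (SI units).
  A: phi = (4480 × 1.32) / ((4.86 × 10¹⁰) × (1.15 × 10⁻⁶)) = 0.1058 rad = 6.062°
  B: phi = (4890 × 1.3) / ((6.37 × 10¹⁰) × (8.45 × 10⁻⁶)) = 0.01181 rad = 0.6767°
6.062° > 0.6767°, so A is larger.
Final answer: A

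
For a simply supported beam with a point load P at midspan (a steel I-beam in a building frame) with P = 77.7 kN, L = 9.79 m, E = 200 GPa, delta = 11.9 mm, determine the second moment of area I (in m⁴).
Model: a simply supported beam with a point load P at midspan, so delta = (P·L^3) / (48·E·I).
Solve for I: I = (P·L^3) / (48·delta·E).
Convert to SI units:
  P = 77.7 kN = 77700 N
  E = 200 GPa = 2 × 10¹¹ Pa
  delta = 11.9 mm = 0.0119 m
Substitute:
  I = (77700 × 9.79^3) / (48 × 0.0119 × (2 × 10¹¹))
  I = 0.0006382 m⁴
Final answer: I = 0.0006382 m⁴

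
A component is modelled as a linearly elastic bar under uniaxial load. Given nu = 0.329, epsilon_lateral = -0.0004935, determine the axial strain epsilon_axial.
Model: a linearly elastic bar under uniaxial load, so epsilon_lateral = -nu·epsilon_axial.
Solve for epsilon_axial: epsilon_axial = -epsilon_lateral / nu.
Substitute:
  epsilon_axial = -(-0.0004935) / 0.329
  epsilon_axial = 0.0015
Final answer: epsilon_axial = 0.0015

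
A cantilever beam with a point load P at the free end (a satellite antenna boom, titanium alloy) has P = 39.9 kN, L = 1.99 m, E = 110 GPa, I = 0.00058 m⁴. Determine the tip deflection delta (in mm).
Model: a cantilever beam with a point load P at the free end, so delta = (P·L^3) / (3·E·I).
Convert to SI units:
  P = 39.9 kN = 39900 N
  E = 110 GPa = 1.1 × 10¹¹ Pa
Substitute:
  delta = (39900 × 1.99^3) / (3 × (1.1 × 10¹¹) × 0.00058)
  delta = 0.001643 m
Convert: delta = 0.001643 m = 1.643 mm
Final answer: delta = 1.643 mm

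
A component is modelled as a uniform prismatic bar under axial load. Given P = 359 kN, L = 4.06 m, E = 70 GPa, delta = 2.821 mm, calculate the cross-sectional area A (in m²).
Model: a uniform prismatic bar under axial load, so delta = (P·L) / (A·E).
Solve for A: A = (P·L) / (delta·E).
Convert to SI units:
  P = 359 kN = 359000 N
  E = 70 GPa = 7 × 10¹⁰ Pa
  delta = 2.821 mm = 0.002821 m
Substitute:
  A = (359000 × 4.06) / (0.002821 × (7 × 10¹⁰))
  A = 0.007381 m²
Final answer: A = 0.007381 m²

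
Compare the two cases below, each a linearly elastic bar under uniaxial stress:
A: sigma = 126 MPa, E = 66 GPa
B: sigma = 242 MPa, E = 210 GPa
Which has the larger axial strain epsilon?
Model: a linearly elastic bar under uniaxial stress, so epsilon = sigma / E (SI units).
  A: epsilon = (1.26 × 10⁸) / (6.6 × 10¹⁰) = 0.001909
  B: epsilon = (2.42 × 10⁸) / (2.1 × 10¹¹) = 0.001152
0.001909 > 0.001152, so A is larger.
Final answer: A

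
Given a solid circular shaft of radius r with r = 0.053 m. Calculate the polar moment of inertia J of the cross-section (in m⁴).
Model: a solid circular shaft of radius r, so J = (π·r^4) / 2.
Substitute:
  J = (π × 0.053^4) / 2
  J = 1.239 × 10⁻⁵ m⁴
Final answer: J = 1.239 × 10⁻⁵ m⁴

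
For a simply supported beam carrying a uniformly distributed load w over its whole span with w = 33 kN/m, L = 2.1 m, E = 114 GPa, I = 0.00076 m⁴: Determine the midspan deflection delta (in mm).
Model: a simply supported beam carrying a uniformly distributed load w over its whole span, so delta = (5·w·L^4) / (384·E·I).
Convert to SI units:
  w = 33 kN/m = 33000 N/m
  E = 114 GPa = 1.14 × 10¹¹ Pa
Substitute:
  delta = (5 × 33000 × 2.1^4) / (384 × (1.14 × 10¹¹) × 0.00076)
  delta = 9.645 × 10⁻⁵ m
Convert: delta = 9.645 × 10⁻⁵ m = 0.09645 mm
Final answer: delta = 0.09645 mm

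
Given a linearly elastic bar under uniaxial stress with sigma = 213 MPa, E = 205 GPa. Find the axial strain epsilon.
Model: a linearly elastic bar under uniaxial stress, so epsilon = sigma / E.
Convert to SI units:
  sigma = 213 MPa = 2.13 × 10⁸ Pa
  E = 205 GPa = 2.05 × 10¹¹ Pa
Substitute:
  epsilon = (2.13 × 10⁸) / (2.05 × 10¹¹)
  epsilon = 0.001039
Final answer: epsilon = 0.001039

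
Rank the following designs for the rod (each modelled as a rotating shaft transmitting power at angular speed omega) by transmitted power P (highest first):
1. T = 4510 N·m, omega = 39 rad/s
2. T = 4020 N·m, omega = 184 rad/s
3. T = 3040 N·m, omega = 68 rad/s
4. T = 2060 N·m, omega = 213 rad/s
Model: a rotating shaft transmitting power at angular speed omega, so P = T·omega (SI units).
  Case 1: P = 4510 × 39 = 175900 W = 175.9 kW
  Case 2: P = 4020 × 184 = 739700 W = 739.7 kW
  Case 3: P = 3040 × 68 = 206700 W = 206.7 kW
  Case 4: P = 2060 × 213 = 438800 W = 438.8 kW
Ordering: 739.7 kW (case 2) > 438.8 kW (case 4) > 206.7 kW (case 3) > 175.9 kW (case 1)
Final answer: 2, 4, 3, 1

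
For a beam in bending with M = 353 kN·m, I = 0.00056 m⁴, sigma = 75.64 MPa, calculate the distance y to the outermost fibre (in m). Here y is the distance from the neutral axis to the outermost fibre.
Model: a beam in bending, so sigma = (M·y) / I.
Solve for y: y = (sigma·I) / M.
Convert to SI units:
  M = 353 kN·m = 353000 N·m
  sigma = 75.64 MPa = 7.564 × 10⁷ Pa
Substitute:
  y = ((7.564 × 10⁷) × 0.00056) / 353000
  y = 0.12 m
Final answer: y = 0.12 m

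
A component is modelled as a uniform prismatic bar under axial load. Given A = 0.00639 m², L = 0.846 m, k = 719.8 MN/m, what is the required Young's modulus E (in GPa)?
Model: a uniform prismatic bar under axial load, so k = (A·E) / L.
Solve for E: E = (k·L) / A.
Convert to SI units:
  k = 719.8 MN/m = 7.198 × 10⁸ N/m
Substitute:
  E = ((7.198 × 10⁸) × 0.846) / 0.00639
  E = 9.53 × 10¹⁰ Pa
Convert: E = 9.53 × 10¹⁰ Pa = 95.3 GPa
Final answer: E = 95.3 GPa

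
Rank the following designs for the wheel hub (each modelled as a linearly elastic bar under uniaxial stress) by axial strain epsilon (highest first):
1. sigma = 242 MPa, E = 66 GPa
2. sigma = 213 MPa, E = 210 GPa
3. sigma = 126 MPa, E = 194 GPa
Model: a linearly elastic bar under uniaxial stress, so epsilon = sigma / E (SI units).
  Case 1: epsilon = (2.42 × 10⁸) / (6.6 × 10¹⁰) = 0.003667
  Case 2: epsilon = (2.13 × 10⁸) / (2.1 × 10¹¹) = 0.001014
  Case 3: epsilon = (1.26 × 10⁸) / (1.94 × 10¹¹) = 0.0006495
Ordering: 0.003667 (case 1) > 0.001014 (case 2) > 0.0006495 (case 3)
Final answer: 1, 2, 3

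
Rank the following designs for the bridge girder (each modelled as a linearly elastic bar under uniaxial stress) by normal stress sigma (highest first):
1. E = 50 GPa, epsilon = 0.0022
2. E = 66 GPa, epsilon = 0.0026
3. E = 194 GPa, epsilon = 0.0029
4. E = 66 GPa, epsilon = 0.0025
Model: a linearly elastic bar under uniaxial stress, so sigma = E·epsilon (SI units).
  Case 1: sigma = (5 × 10¹⁰) × 0.0022 = 1.1 × 10⁸ Pa = 110 MPa
  Case 2: sigma = (6.6 × 10¹⁰) × 0.0026 = 1.716 × 10⁸ Pa = 171.6 MPa
  Case 3: sigma = (1.94 × 10¹¹) × 0.0029 = 5.626 × 10⁸ Pa = 562.6 MPa
  Case 4: sigma = (6.6 × 10¹⁰) × 0.0025 = 1.65 × 10⁸ Pa = 165 MPa
Ordering: 562.6 MPa (case 3) > 171.6 MPa (case 2) > 165 MPa (case 4) > 110 MPa (case 1)
Final answer: 3, 2, 4, 1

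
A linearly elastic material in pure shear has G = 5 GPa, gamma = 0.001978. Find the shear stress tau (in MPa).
Model: a linearly elastic material in pure shear, so tau = G·gamma.
Convert to SI units:
  G = 5 GPa = 5 × 10⁹ Pa
Substitute:
  tau = (5 × 10⁹) × 0.001978
  tau = 9.89 × 10⁶ Pa
Convert: tau = 9.89 × 10⁶ Pa = 9.89 MPa
Final answer: tau = 9.89 MPa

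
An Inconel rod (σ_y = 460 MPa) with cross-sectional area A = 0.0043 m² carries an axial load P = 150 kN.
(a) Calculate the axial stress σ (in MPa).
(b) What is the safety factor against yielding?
(a) Axial stress σ = P/A. Convert P = 150 kN = 150000 N.
  σ = 150000 / 0.0043 = 3.488 × 10⁷ Pa = 34.88 MPa
(b) Safety factor SF = σ_y/σ = 460 / 34.88 = 13.19
Final answer: (a) σ = 34.88 MPa, (b) SF = 13.19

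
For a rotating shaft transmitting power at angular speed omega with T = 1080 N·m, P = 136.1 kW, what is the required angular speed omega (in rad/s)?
Model: a rotating shaft transmitting power at angular speed omega, so P = T·omega.
Solve for omega: omega = P / T.
Convert to SI units:
  P = 136.1 kW = 136100 W
Substitute:
  omega = 136100 / 1080
  omega = 126 rad/s
Final answer: omega = 126 rad/s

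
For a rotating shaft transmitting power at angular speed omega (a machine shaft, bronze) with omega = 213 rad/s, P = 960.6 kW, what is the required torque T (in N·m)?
Model: a rotating shaft transmitting power at angular speed omega, so P = T·omega.
Solve for T: T = P / omega.
Convert to SI units:
  P = 960.6 kW = 960600 W
Substitute:
  T = 960600 / 213
  T = 4510 N·m
Final answer: T = 4510 N·m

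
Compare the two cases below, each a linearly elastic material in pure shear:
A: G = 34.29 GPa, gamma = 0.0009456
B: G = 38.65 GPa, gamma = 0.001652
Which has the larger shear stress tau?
Model: a linearly elastic material in pure shear, so tau = G·gamma (SI units).
  A: tau = (3.429 × 10¹⁰) × 0.0009456 = 3.242 × 10⁷ Pa = 32.42 MPa
  B: tau = (3.865 × 10¹⁰) × 0.001652 = 6.385 × 10⁷ Pa = 63.85 MPa
63.85 MPa > 32.42 MPa, so B is larger.
Final answer: B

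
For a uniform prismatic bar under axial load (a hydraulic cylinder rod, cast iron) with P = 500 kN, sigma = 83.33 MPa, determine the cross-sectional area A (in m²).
Model: a uniform prismatic bar under axial load, so sigma = P / A.
Solve for A: A = P / sigma.
Convert to SI units:
  P = 500 kN = 500000 N
  sigma = 83.33 MPa = 8.333 × 10⁷ Pa
Substitute:
  A = 500000 / (8.333 × 10⁷)
  A = 0.006 m²
Final answer: A = 0.006 m²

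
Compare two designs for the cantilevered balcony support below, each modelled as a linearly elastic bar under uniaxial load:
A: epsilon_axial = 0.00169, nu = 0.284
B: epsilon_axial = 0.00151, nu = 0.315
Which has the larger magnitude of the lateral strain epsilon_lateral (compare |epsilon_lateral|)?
Model: a linearly elastic bar under uniaxial load, so epsilon_lateral = -nu·epsilon_axial (SI units).
  A: epsilon_lateral = -(0.284 × 0.00169) = -0.00048
  B: epsilon_lateral = -(0.315 × 0.00151) = -0.0004757
|epsilon_lateral|: A = 0.00048, B = 0.0004757, so A is larger in magnitude.
Final answer: A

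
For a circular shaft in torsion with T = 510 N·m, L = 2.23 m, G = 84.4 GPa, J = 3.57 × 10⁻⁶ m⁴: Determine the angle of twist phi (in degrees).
Model: a circular shaft in torsion, so phi = (T·L) / (G·J).
Convert to SI units:
  G = 84.4 GPa = 8.44 × 10¹⁰ Pa
Substitute:
  phi = (510 × 2.23) / ((8.44 × 10¹⁰) × (3.57 × 10⁻⁶))
  phi = 0.003775 rad
Convert to degrees: phi = 0.003775 × 180/π = 0.2163°
Final answer: phi = 0.2163°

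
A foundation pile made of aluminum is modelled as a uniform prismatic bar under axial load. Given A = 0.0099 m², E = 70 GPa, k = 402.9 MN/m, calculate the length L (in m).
Model: a uniform prismatic bar under axial load, so k = (A·E) / L.
Solve for L: L = (A·E) / k.
Convert to SI units:
  E = 70 GPa = 7 × 10¹⁰ Pa
  k = 402.9 MN/m = 4.029 × 10⁸ N/m
Substitute:
  L = (0.0099 × (7 × 10¹⁰)) / (4.029 × 10⁸)
  L = 1.72 m
Final answer: L = 1.72 m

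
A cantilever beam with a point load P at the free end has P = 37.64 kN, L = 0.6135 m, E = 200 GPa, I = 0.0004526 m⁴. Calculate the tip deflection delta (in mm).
Model: a cantilever beam with a point load P at the free end, so delta = (P·L^3) / (3·E·I).
Convert to SI units:
  P = 37.64 kN = 37640 N
  E = 200 GPa = 2 × 10¹¹ Pa
Substitute:
  delta = (37640 × 0.6135^3) / (3 × (2 × 10¹¹) × 0.0004526)
  delta = 3.201 × 10⁻⁵ m
Convert: delta = 3.201 × 10⁻⁵ m = 0.03201 mm
Final answer: delta = 0.03201 mm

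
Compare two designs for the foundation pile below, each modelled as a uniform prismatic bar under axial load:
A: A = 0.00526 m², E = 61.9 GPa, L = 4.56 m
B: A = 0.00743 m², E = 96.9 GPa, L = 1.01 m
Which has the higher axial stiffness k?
Model: a uniform prismatic bar under axial load, so k = (A·E) / L (SI units).
  A: k = (0.00526 × (6.19 × 10¹⁰)) / 4.56 = 7.14 × 10⁷ N/m = 71.4 MN/m
  B: k = (0.00743 × (9.69 × 10¹⁰)) / 1.01 = 7.128 × 10⁸ N/m = 712.8 MN/m
712.8 MN/m > 71.4 MN/m, so B is larger.
Final answer: B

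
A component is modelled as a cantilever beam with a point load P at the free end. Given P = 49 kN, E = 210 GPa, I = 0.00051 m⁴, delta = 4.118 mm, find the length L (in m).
Model: a cantilever beam with a point load P at the free end, so delta = (P·L^3) / (3·E·I).
Solve for L: L = ((3·delta·E·I) / P)^(1/3).
Convert to SI units:
  P = 49 kN = 49000 N
  E = 210 GPa = 2.1 × 10¹¹ Pa
  delta = 4.118 mm = 0.004118 m
Substitute:
  L = ((3 × 0.004118 × (2.1 × 10¹¹) × 0.00051) / 49000)^(1/3)
  L = 3 m
Final answer: L = 3 m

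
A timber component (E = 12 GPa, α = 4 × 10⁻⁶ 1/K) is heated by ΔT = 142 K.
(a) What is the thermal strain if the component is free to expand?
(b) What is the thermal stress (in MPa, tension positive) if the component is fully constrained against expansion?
(a) Free thermal strain ε_th = α·ΔT = (4 × 10⁻⁶) × 142 = 0.000568
(b) Fully constrained, the expansion is suppressed, so σ = -E·α·ΔT. Convert E = 12 GPa = 1.2 × 10¹⁰ Pa.
  σ = -(1.2 × 10¹⁰) × (4 × 10⁻⁶) × 142 = -6.816 × 10⁶ Pa = -6.816 MPa (compressive)
Final answer: (a) ε_th = 0.000568, (b) σ = -6.816 MPa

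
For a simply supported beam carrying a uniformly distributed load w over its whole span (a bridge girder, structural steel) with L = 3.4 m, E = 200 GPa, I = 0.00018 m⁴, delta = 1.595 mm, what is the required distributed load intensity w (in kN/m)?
Model: a simply supported beam carrying a uniformly distributed load w over its whole span, so delta = (5·w·L^4) / (384·E·I).
Solve for w: w = (384·delta·E·I) / (5·L^4).
Convert to SI units:
  E = 200 GPa = 2 × 10¹¹ Pa
  delta = 1.595 mm = 0.001595 m
Substitute:
  w = (384 × 0.001595 × (2 × 10¹¹) × 0.00018) / (5 × 3.4^4)
  w = 33000 N/m
Convert: w = 33000 N/m = 33 kN/m
Final answer: w = 33 kN/m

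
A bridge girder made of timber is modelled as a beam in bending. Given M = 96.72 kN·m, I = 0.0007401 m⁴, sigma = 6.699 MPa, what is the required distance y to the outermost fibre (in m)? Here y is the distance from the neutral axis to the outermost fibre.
Model: a beam in bending, so sigma = (M·y) / I.
Solve for y: y = (sigma·I) / M.
Convert to SI units:
  M = 96.72 kN·m = 96720 N·m
  sigma = 6.699 MPa = 6.699 × 10⁶ Pa
Substitute:
  y = ((6.699 × 10⁶) × 0.0007401) / 96720
  y = 0.05126 m
Final answer: y = 0.05126 m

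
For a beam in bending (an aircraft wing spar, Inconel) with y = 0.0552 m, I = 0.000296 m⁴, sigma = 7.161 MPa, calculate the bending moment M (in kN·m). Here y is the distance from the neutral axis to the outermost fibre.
Model: a beam in bending, so sigma = (M·y) / I.
Solve for M: M = (sigma·I) / y.
Convert to SI units:
  sigma = 7.161 MPa = 7.161 × 10⁶ Pa
Substitute:
  M = ((7.161 × 10⁶) × 0.000296) / 0.0552
  M = 38400 N·m
Convert: M = 38400 N·m = 38.4 kN·m
Final answer: M = 38.4 kN·m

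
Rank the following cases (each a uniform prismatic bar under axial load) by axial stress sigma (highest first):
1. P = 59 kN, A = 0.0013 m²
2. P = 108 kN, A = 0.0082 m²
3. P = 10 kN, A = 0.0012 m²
Model: a uniform prismatic bar under axial load, so sigma = P / A (SI units).
  Case 1: sigma = 59000 / 0.0013 = 4.538 × 10⁷ Pa = 45.38 MPa
  Case 2: sigma = 108000 / 0.0082 = 1.317 × 10⁷ Pa = 13.17 MPa
  Case 3: sigma = 10000 / 0.0012 = 8.333 × 10⁶ Pa = 8.333 MPa
Ordering: 45.38 MPa (case 1) > 13.17 MPa (case 2) > 8.333 MPa (case 3)
Final answer: 1, 2, 3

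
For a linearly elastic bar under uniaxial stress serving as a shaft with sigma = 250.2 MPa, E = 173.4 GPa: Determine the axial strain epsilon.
Model: a linearly elastic bar under uniaxial stress, so epsilon = sigma / E.
Convert to SI units:
  sigma = 250.2 MPa = 2.502 × 10⁸ Pa
  E = 173.4 GPa = 1.734 × 10¹¹ Pa
Substitute:
  epsilon = (2.502 × 10⁸) / (1.734 × 10¹¹)
  epsilon = 0.001443
Final answer: epsilon = 0.001443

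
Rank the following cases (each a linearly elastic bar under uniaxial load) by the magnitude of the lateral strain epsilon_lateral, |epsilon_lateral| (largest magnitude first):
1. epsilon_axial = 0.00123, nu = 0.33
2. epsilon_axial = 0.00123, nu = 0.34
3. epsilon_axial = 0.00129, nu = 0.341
Model: a linearly elastic bar under uniaxial load, so epsilon_lateral = -nu·epsilon_axial (SI units).
  Case 1: epsilon_lateral = -(0.33 × 0.00123) = -0.0004059
  Case 2: epsilon_lateral = -(0.34 × 0.00123) = -0.0004182
  Case 3: epsilon_lateral = -(0.341 × 0.00129) = -0.0004399
Ordering by |epsilon_lateral|: 0.0004399 (case 3) > 0.0004182 (case 2) > 0.0004059 (case 1)
Final answer: 3, 2, 1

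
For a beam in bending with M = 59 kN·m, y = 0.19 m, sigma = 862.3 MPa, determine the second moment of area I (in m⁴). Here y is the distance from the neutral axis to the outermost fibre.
Model: a beam in bending, so sigma = (M·y) / I.
Solve for I: I = (M·y) / sigma.
Convert to SI units:
  M = 59 kN·m = 59000 N·m
  sigma = 862.3 MPa = 8.623 × 10⁸ Pa
Substitute:
  I = (59000 × 0.19) / (8.623 × 10⁸)
  I = 1.3 × 10⁻⁵ m⁴
Final answer: I = 1.3 × 10⁻⁵ m⁴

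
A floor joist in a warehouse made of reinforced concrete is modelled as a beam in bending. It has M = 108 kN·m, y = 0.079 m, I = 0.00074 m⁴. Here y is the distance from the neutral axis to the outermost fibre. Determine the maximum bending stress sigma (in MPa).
Model: a beam in bending, so sigma = (M·y) / I.
Convert to SI units:
  M = 108 kN·m = 108000 N·m
Substitute:
  sigma = (108000 × 0.079) / 0.00074
  sigma = 1.153 × 10⁷ Pa
Convert: sigma = 1.153 × 10⁷ Pa = 11.53 MPa
Final answer: sigma = 11.53 MPa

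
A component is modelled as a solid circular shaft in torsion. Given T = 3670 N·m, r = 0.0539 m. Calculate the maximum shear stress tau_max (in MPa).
Model: a solid circular shaft in torsion, so tau_max = (2·T) / (π·r^3).
Substitute:
  tau_max = (2 × 3670) / (π × 0.0539^3)
  tau_max = 1.492 × 10⁷ Pa
Convert: tau_max = 1.492 × 10⁷ Pa = 14.92 MPa
Final answer: tau_max = 14.92 MPa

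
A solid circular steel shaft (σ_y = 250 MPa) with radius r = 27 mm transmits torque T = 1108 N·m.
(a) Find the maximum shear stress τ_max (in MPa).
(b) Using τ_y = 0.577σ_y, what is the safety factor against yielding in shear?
(a) For a solid circular shaft, τ_max = T·r/J with J = π·r^4/2, i.e. τ_max = 2·T / (π·r^3). Convert r = 27 mm = 0.027 m.
  τ_max = (2 × 1108) / (π × 0.027^3) = 3.584 × 10⁷ Pa = 35.84 MPa
(b) τ_y = 0.577 × 250 = 144.25 MPa
  SF = τ_y/τ_max = 144.25 / 35.84 = 4.025
Final answer: (a) τ_max = 35.84 MPa, (b) SF = 4.025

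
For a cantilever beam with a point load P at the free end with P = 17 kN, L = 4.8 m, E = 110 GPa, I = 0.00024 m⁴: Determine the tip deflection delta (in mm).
Model: a cantilever beam with a point load P at the free end, so delta = (P·L^3) / (3·E·I).
Convert to SI units:
  P = 17 kN = 17000 N
  E = 110 GPa = 1.1 × 10¹¹ Pa
Substitute:
  delta = (17000 × 4.8^3) / (3 × (1.1 × 10¹¹) × 0.00024)
  delta = 0.02374 m
Convert: delta = 0.02374 m = 23.74 mm
Final answer: delta = 23.74 mm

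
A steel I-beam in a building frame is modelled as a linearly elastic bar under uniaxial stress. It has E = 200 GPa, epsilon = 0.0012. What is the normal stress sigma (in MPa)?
Model: a linearly elastic bar under uniaxial stress, so sigma = E·epsilon.
Convert to SI units:
  E = 200 GPa = 2 × 10¹¹ Pa
Substitute:
  sigma = (2 × 10¹¹) × 0.0012
  sigma = 2.4 × 10⁸ Pa
Convert: sigma = 2.4 × 10⁸ Pa = 240 MPa
Final answer: sigma = 240 MPa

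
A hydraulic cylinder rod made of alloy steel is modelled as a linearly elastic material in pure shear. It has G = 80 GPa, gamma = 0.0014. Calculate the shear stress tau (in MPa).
Model: a linearly elastic material in pure shear, so tau = G·gamma.
Convert to SI units:
  G = 80 GPa = 8 × 10¹⁰ Pa
Substitute:
  tau = (8 × 10¹⁰) × 0.0014
  tau = 1.12 × 10⁸ Pa
Convert: tau = 1.12 × 10⁸ Pa = 112 MPa
Final answer: tau = 112 MPa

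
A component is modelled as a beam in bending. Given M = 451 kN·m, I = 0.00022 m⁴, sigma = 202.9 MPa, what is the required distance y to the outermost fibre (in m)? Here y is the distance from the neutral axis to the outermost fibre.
Model: a beam in bending, so sigma = (M·y) / I.
Solve for y: y = (sigma·I) / M.
Convert to SI units:
  M = 451 kN·m = 451000 N·m
  sigma = 202.9 MPa = 2.029 × 10⁸ Pa
Substitute:
  y = ((2.029 × 10⁸) × 0.00022) / 451000
  y = 0.09898 m
Final answer: y = 0.09898 m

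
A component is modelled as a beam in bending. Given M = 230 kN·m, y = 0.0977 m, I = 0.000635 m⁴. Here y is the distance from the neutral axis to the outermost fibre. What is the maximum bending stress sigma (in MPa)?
Model: a beam in bending, so sigma = (M·y) / I.
Convert to SI units:
  M = 230 kN·m = 230000 N·m
Substitute:
  sigma = (230000 × 0.0977) / 0.000635
  sigma = 3.539 × 10⁷ Pa
Convert: sigma = 3.539 × 10⁷ Pa = 35.39 MPa
Final answer: sigma = 35.39 MPa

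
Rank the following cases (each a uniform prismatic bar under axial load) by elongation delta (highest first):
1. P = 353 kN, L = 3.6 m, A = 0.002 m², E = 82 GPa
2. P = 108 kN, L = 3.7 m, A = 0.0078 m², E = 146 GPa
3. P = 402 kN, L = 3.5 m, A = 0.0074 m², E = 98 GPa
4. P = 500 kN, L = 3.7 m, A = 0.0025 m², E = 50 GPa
Model: a uniform prismatic bar under axial load, so delta = (P·L) / (A·E) (SI units).
  Case 1: delta = (353000 × 3.6) / (0.002 × (8.2 × 10¹⁰)) = 0.007749 m = 7.749 mm
  Case 2: delta = (108000 × 3.7) / (0.0078 × (1.46 × 10¹¹)) = 0.0003509 m = 0.3509 mm
  Case 3: delta = (402000 × 3.5) / (0.0074 × (9.8 × 10¹⁰)) = 0.00194 m = 1.94 mm
  Case 4: delta = (500000 × 3.7) / (0.0025 × (5 × 10¹⁰)) = 0.0148 m = 14.8 mm
Ordering: 14.8 mm (case 4) > 7.749 mm (case 1) > 1.94 mm (case 3) > 0.3509 mm (case 2)
Final answer: 4, 1, 3, 2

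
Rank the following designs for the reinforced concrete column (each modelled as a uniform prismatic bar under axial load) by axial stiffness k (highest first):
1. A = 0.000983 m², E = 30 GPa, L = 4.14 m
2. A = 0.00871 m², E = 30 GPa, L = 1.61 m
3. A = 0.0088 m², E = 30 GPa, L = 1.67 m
Model: a uniform prismatic bar under axial load, so k = (A·E) / L (SI units).
  Case 1: k = (0.000983 × (3 × 10¹⁰)) / 4.14 = 7.123 × 10⁶ N/m = 7.123 MN/m
  Case 2: k = (0.00871 × (3 × 10¹⁰)) / 1.61 = 1.623 × 10⁸ N/m = 162.3 MN/m
  Case 3: k = (0.0088 × (3 × 10¹⁰)) / 1.67 = 1.581 × 10⁸ N/m = 158.1 MN/m
Ordering: 162.3 MN/m (case 2) > 158.1 MN/m (case 3) > 7.123 MN/m (case 1)
Final answer: 2, 3, 1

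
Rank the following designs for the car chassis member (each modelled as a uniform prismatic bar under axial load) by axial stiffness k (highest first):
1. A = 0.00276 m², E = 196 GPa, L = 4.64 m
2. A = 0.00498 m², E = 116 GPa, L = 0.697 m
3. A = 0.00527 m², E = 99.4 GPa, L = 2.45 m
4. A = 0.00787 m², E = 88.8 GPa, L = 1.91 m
Model: a uniform prismatic bar under axial load, so k = (A·E) / L (SI units).
  Case 1: k = (0.00276 × (1.96 × 10¹¹)) / 4.64 = 1.166 × 10⁸ N/m = 116.6 MN/m
  Case 2: k = (0.00498 × (1.16 × 10¹¹)) / 0.697 = 8.288 × 10⁸ N/m = 828.8 MN/m
  Case 3: k = (0.00527 × (9.94 × 10¹⁰)) / 2.45 = 2.138 × 10⁸ N/m = 213.8 MN/m
  Case 4: k = (0.00787 × (8.88 × 10¹⁰)) / 1.91 = 3.659 × 10⁸ N/m = 365.9 MN/m
Ordering: 828.8 MN/m (case 2) > 365.9 MN/m (case 4) > 213.8 MN/m (case 3) > 116.6 MN/m (case 1)
Final answer: 2, 4, 3, 1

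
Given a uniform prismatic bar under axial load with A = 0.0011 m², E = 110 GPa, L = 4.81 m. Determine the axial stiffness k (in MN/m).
Model: a uniform prismatic bar under axial load, so k = (A·E) / L.
Convert to SI units:
  E = 110 GPa = 1.1 × 10¹¹ Pa
Substitute:
  k = (0.0011 × (1.1 × 10¹¹)) / 4.81
  k = 2.516 × 10⁷ N/m
Convert: k = 2.516 × 10⁷ N/m = 25.16 MN/m
Final answer: k = 25.16 MN/m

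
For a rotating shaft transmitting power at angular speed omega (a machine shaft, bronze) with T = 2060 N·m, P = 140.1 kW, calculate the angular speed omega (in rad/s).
Model: a rotating shaft transmitting power at angular speed omega, so P = T·omega.
Solve for omega: omega = P / T.
Convert to SI units:
  P = 140.1 kW = 140100 W
Substitute:
  omega = 140100 / 2060
  omega = 68.01 rad/s
Final answer: omega = 68.01 rad/s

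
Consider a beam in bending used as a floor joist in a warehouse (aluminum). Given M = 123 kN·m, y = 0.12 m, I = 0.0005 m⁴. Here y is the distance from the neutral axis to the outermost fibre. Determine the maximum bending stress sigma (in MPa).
Model: a beam in bending, so sigma = (M·y) / I.
Convert to SI units:
  M = 123 kN·m = 123000 N·m
Substitute:
  sigma = (123000 × 0.12) / 0.0005
  sigma = 2.952 × 10⁷ Pa
Convert: sigma = 2.952 × 10⁷ Pa = 29.52 MPa
Final answer: sigma = 29.52 MPa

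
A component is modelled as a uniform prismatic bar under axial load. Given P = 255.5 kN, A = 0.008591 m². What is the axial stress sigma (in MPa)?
Model: a uniform prismatic bar under axial load, so sigma = P / A.
Convert to SI units:
  P = 255.5 kN = 255500 N
Substitute:
  sigma = 255500 / 0.008591
  sigma = 2.974 × 10⁷ Pa
Convert: sigma = 2.974 × 10⁷ Pa = 29.74 MPa
Final answer: sigma = 29.74 MPa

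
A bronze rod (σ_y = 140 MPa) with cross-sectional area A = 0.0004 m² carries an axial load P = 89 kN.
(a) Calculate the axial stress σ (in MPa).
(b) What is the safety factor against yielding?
(a) Axial stress σ = P/A. Convert P = 89 kN = 89000 N.
  σ = 89000 / 0.0004 = 2.225 × 10⁸ Pa = 222.5 MPa
(b) Safety factor SF = σ_y/σ = 140 / 222.5 = 0.6292
Final answer: (a) σ = 222.5 MPa, (b) SF = 0.6292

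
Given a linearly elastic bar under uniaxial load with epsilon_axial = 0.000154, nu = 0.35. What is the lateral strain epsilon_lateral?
Model: a linearly elastic bar under uniaxial load, so epsilon_lateral = -nu·epsilon_axial.
Substitute:
  epsilon_lateral = -(0.35 × 0.000154)
  epsilon_lateral = -5.39 × 10⁻⁵
Final answer: epsilon_lateral = -5.39 × 10⁻⁵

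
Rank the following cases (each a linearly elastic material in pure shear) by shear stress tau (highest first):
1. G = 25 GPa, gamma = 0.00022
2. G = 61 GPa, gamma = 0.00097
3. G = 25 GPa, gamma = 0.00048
Model: a linearly elastic material in pure shear, so tau = G·gamma (SI units).
  Case 1: tau = (2.5 × 10¹⁰) × 0.00022 = 5.5 × 10⁶ Pa = 5.5 MPa
  Case 2: tau = (6.1 × 10¹⁰) × 0.00097 = 5.917 × 10⁷ Pa = 59.17 MPa
  Case 3: tau = (2.5 × 10¹⁰) × 0.00048 = 1.2 × 10⁷ Pa = 12 MPa
Ordering: 59.17 MPa (case 2) > 12 MPa (case 3) > 5.5 MPa (case 1)
Final answer: 2, 3, 1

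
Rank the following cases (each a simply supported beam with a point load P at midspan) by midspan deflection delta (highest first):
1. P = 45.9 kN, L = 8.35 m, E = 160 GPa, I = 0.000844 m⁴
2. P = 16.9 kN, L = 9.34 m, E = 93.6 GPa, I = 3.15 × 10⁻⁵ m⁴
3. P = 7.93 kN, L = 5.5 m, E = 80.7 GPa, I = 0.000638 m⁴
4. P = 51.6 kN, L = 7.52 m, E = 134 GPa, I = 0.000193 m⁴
Model: a simply supported beam with a point load P at midspan, so delta = (P·L^3) / (48·E·I) (SI units).
  Case 1: delta = (45900 × 8.35^3) / (48 × (1.6 × 10¹¹) × 0.000844) = 0.004123 m = 4.123 mm
  Case 2: delta = (16900 × 9.34^3) / (48 × (9.36 × 10¹⁰) × (3.15 × 10⁻⁵)) = 0.0973 m = 97.3 mm
  Case 3: delta = (7930 × 5.5^3) / (48 × (8.07 × 10¹⁰) × 0.000638) = 0.0005339 m = 0.5339 mm
  Case 4: delta = (51600 × 7.52^3) / (48 × (1.34 × 10¹¹) × 0.000193) = 0.01768 m = 17.68 mm
Ordering: 97.3 mm (case 2) > 17.68 mm (case 4) > 4.123 mm (case 1) > 0.5339 mm (case 3)
Final answer: 2, 4, 1, 3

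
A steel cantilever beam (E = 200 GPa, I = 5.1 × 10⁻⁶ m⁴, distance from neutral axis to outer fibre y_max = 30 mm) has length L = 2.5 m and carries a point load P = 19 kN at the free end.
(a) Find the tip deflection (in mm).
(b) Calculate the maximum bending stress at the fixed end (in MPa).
(a) Tip deflection of a cantilever with an end point load: δ = P·L^3 / (3·E·I). Convert P = 19 kN = 19000 N, E = 200 GPa = 2 × 10¹¹ Pa.
  δ = (19000 × 2.5^3) / (3 × (2 × 10¹¹) × (5.1 × 10⁻⁶)) = 0.09702 m = 97.02 mm
(b) Maximum bending moment at the fixed end: M = P·L = 19000 × 2.5 = 47500 N·m. Convert y_max = 30 mm = 0.03 m.
  σ = M·y_max / I = (47500 × 0.03) / (5.1 × 10⁻⁶) = 2.794 × 10⁸ Pa = 279.4 MPa
Final answer: (a) δ = 97.02 mm, (b) σ = 279.4 MPa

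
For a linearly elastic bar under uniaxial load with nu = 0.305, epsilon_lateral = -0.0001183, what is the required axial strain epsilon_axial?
Model: a linearly elastic bar under uniaxial load, so epsilon_lateral = -nu·epsilon_axial.
Solve for epsilon_axial: epsilon_axial = -epsilon_lateral / nu.
Substitute:
  epsilon_axial = -(-0.0001183) / 0.305
  epsilon_axial = 0.0003879
Final answer: epsilon_axial = 0.0003879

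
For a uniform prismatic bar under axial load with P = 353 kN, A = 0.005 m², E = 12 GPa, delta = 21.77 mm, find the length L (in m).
Model: a uniform prismatic bar under axial load, so delta = (P·L) / (A·E).
Solve for L: L = (delta·A·E) / P.
Convert to SI units:
  P = 353 kN = 353000 N
  E = 12 GPa = 1.2 × 10¹⁰ Pa
  delta = 21.77 mm = 0.02177 m
Substitute:
  L = (0.02177 × 0.005 × (1.2 × 10¹⁰)) / 353000
  L = 3.7 m
Final answer: L = 3.7 m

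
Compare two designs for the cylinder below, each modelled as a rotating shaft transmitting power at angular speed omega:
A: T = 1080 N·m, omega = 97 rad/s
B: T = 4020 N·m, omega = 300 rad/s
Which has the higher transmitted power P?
Model: a rotating shaft transmitting power at angular speed omega, so P = T·omega (SI units).
  A: P = 1080 × 97 = 104800 W = 104.8 kW
  B: P = 4020 × 300 = 1.206 × 10⁶ W = 1206 kW
1206 kW > 104.8 kW, so B is larger.
Final answer: B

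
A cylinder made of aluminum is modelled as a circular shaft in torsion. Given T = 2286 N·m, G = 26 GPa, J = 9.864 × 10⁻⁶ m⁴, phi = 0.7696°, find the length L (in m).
Model: a circular shaft in torsion, so phi = (T·L) / (G·J).
Solve for L: L = (phi·G·J) / T.
Convert to SI units:
  G = 26 GPa = 2.6 × 10¹⁰ Pa
  phi = 0.7696° = 0.01343 rad
Substitute:
  L = (0.01343 × (2.6 × 10¹⁰) × (9.864 × 10⁻⁶)) / 2286
  L = 1.507 m
Final answer: L = 1.507 m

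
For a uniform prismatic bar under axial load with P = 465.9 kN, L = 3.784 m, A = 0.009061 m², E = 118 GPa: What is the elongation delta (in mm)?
Model: a uniform prismatic bar under axial load, so delta = (P·L) / (A·E).
Convert to SI units:
  P = 465.9 kN = 465900 N
  E = 118 GPa = 1.18 × 10¹¹ Pa
Substitute:
  delta = (465900 × 3.784) / (0.009061 × (1.18 × 10¹¹))
  delta = 0.001649 m
Convert: delta = 0.001649 m = 1.649 mm
Final answer: delta = 1.649 mm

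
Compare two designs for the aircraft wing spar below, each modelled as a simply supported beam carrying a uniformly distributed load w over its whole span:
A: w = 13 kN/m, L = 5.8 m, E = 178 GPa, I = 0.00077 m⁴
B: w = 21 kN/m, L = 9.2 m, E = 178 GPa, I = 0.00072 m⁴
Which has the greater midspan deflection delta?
Model: a simply supported beam carrying a uniformly distributed load w over its whole span, so delta = (5·w·L^4) / (384·E·I) (SI units).
  A: delta = (5 × 13000 × 5.8^4) / (384 × (1.78 × 10¹¹) × 0.00077) = 0.001398 m = 1.398 mm
  B: delta = (5 × 21000 × 9.2^4) / (384 × (1.78 × 10¹¹) × 0.00072) = 0.01528 m = 15.28 mm
15.28 mm > 1.398 mm, so B is larger.
Final answer: B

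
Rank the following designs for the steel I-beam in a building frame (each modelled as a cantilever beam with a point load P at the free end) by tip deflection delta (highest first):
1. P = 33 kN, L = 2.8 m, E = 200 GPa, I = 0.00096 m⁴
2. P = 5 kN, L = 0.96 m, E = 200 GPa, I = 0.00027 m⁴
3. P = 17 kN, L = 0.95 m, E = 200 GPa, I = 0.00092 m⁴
Model: a cantilever beam with a point load P at the free end, so delta = (P·L^3) / (3·E·I) (SI units).
  Case 1: delta = (33000 × 2.8^3) / (3 × (2 × 10¹¹) × 0.00096) = 0.001258 m = 1.258 mm
  Case 2: delta = (5000 × 0.96^3) / (3 × (2 × 10¹¹) × 0.00027) = 2.731 × 10⁻⁵ m = 0.02731 mm
  Case 3: delta = (17000 × 0.95^3) / (3 × (2 × 10¹¹) × 0.00092) = 2.64 × 10⁻⁵ m = 0.0264 mm
Ordering: 1.258 mm (case 1) > 0.02731 mm (case 2) > 0.0264 mm (case 3)
Final answer: 1, 2, 3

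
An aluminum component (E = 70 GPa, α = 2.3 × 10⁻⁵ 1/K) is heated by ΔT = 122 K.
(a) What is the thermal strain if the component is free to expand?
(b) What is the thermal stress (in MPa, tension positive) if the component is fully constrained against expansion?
(a) Free thermal strain ε_th = α·ΔT = (2.3 × 10⁻⁵) × 122 = 0.002806
(b) Fully constrained, the expansion is suppressed, so σ = -E·α·ΔT. Convert E = 70 GPa = 7 × 10¹⁰ Pa.
  σ = -(7 × 10¹⁰) × (2.3 × 10⁻⁵) × 122 = -1.964 × 10⁸ Pa = -196.4 MPa (compressive)
Final answer: (a) ε_th = 0.002806, (b) σ = -196.4 MPa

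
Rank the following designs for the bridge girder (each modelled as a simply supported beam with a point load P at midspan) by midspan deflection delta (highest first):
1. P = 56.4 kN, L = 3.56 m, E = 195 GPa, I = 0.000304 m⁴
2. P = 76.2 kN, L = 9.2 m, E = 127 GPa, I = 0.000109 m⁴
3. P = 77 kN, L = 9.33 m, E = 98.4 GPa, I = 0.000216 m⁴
Model: a simply supported beam with a point load P at midspan, so delta = (P·L^3) / (48·E·I) (SI units).
  Case 1: delta = (56400 × 3.56^3) / (48 × (1.95 × 10¹¹) × 0.000304) = 0.0008943 m = 0.8943 mm
  Case 2: delta = (76200 × 9.2^3) / (48 × (1.27 × 10¹¹) × 0.000109) = 0.0893 m = 89.3 mm
  Case 3: delta = (77000 × 9.33^3) / (48 × (9.84 × 10¹⁰) × 0.000216) = 0.0613 m = 61.3 mm
Ordering: 89.3 mm (case 2) > 61.3 mm (case 3) > 0.8943 mm (case 1)
Final answer: 2, 3, 1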